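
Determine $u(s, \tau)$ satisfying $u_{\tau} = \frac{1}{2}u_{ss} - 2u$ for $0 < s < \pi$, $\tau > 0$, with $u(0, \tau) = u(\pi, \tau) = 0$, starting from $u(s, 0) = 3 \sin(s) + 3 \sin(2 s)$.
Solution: Substitute $u = e^{-2\tau}w$.
Then $u_{\tau} = e^{-2\tau}(w_{\tau} - 2w)$, $u_{ss} = e^{-2\tau}w_{ss}$; substituting and dividing by $e^{-2\tau}$, the lower-order terms cancel: $w_{\tau} = \frac{1}{2}w_{ss}$ (standard heat equation).
Data for $w$: $w(s,0) = u(s,0) = 3 \sin(s) + 3 \sin(2 s)$. The boundary conditions carry over: $w(0,\tau) = w(\pi,\tau) = 0$.
Separating variables: $w = \sum c_n e^{-n^2\tau/2} \sin(ns)$. From $w(s,0) = 3 \sin(s) + 3 \sin(2 s)$: $c_1=3, c_2=3$.
So $w(s,\tau) = 3 e^{-2 \tau} \sin(2 s) + 3 e^{-\tau/2} \sin(s)$, and $u(s,\tau) = e^{-2\tau}w(s,\tau)$.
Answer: $u(s, \tau) = 3 e^{-4 \tau} \sin(2 s) + 3 e^{-5 \tau/2} \sin(s)$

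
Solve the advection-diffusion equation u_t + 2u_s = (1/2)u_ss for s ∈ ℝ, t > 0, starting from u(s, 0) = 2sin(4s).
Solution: Change to a moving frame: let η = s - 2t, σ = t and write u(s,t) = w(η,σ).
By the chain rule u_t = w_σ - 2w_η, u_s = w_η, u_ss = w_ηη.
Then u_t + 2u_s = w_σ: the advection term cancels and the PDE becomes the heat equation w_σ = (1/2)w_ηη on η ∈ ℝ.
Initial data: w(η,0) = u(η,0) = 2sin(4η).
On η ∈ ℝ each mode satisfies (sin(nη))″ = -n² sin(nη), so exp(-n²σ/2) sin(nη) solves the heat equation; by superposition w(η,σ) = Σ c_n exp(-n²σ/2) sin(nη).
Reading off the coefficients: c_4=2, so w(η,σ) = 2exp(-8σ)sin(4η).
Substituting back η = s - 2t, σ = t: u(s,t) = w(s - 2t, t).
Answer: u(s, t) = 2exp(-8t)sin(4s - 8t)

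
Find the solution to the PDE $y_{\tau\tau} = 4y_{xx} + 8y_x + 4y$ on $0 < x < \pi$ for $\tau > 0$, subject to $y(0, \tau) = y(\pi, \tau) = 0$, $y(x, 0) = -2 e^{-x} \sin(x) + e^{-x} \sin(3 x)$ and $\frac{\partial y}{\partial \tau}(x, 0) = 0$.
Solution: Substitute $y = e^{-x}u$.
Then $y_x = e^{-x}(u_x - u)$, $y_{xx} = e^{-x}(u_{xx} - 2u_x + u)$, $y_{\tau\tau} = e^{-x}u_{\tau\tau}$; substituting and dividing by $e^{-x}$, the lower-order terms cancel: $u_{\tau\tau} = 4u_{xx}$ (standard wave equation).
Data for $u$: $u(x,0) = e^{x}y(x,0) = -2 \sin(x) + \sin(3 x)$; $u_{\tau}(x,0) = e^{x}y_{\tau}(x,0) = 0$. The boundary conditions carry over: $u(0,\tau) = u(\pi,\tau) = 0$.
Separating variables: $u = \sum [A_n \cos(\omega_n \tau) + B_n \sin(\omega_n \tau)] \sin(nx)$, $\omega_n = 2n$. From ICs: $A_1=-2, A_3=1$.
So $u(x,\tau) = -2 \sin(x) \cos(2 \tau) + \sin(3 x) \cos(6 \tau)$, and $y(x,\tau) = e^{-x}u(x,\tau)$.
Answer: $y(x, \tau) = -2 e^{-x} \sin(x) \cos(2 \tau) + e^{-x} \sin(3 x) \cos(6 \tau)$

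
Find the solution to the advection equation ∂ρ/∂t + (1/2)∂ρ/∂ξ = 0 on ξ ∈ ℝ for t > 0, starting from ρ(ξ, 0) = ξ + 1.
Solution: By method of characteristics (waves move right with speed 1/2):
Along characteristics ξ - (1/2)t = const, ρ is constant, so ρ(ξ,t) = f(ξ - (1/2)t) with f = ρ(·, 0).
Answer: ρ(ξ, t) = -(1/2)t + ξ + 1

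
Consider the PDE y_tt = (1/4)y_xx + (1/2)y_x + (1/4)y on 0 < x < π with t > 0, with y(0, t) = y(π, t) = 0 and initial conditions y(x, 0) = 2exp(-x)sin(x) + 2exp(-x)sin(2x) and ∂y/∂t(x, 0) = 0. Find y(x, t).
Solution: Substitute y = exp(-x)u.
Then y_x = exp(-x)(u_x - u), y_xx = exp(-x)(u_xx - 2u_x + u), y_tt = exp(-x)u_tt; substituting and dividing by exp(-x), the lower-order terms cancel: u_tt = (1/4)u_xx (standard wave equation).
Data for u: u(x,0) = exp(x)y(x,0) = 2sin(x) + 2sin(2x); u_t(x,0) = exp(x)y_t(x,0) = 0. The boundary conditions carry over: u(0,t) = u(π,t) = 0.
Separating variables: u = Σ [A_n cos(ω_n t) + B_n sin(ω_n t)] sin(nx), ω_n = n/2. From ICs: A_1=2, A_2=2.
So u(x,t) = 2sin(x)cos(t/2) + 2sin(2x)cos(t), and y(x,t) = exp(-x)u(x,t).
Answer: y(x, t) = 2exp(-x)sin(x)cos(t/2) + 2exp(-x)sin(2x)cos(t)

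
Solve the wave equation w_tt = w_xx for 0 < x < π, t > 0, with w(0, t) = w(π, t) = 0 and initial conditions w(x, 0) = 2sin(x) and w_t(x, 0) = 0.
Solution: Separating variables: w = Σ [A_n cos(ω_n t) + B_n sin(ω_n t)] sin(nx), ω_n = n. From ICs: A_1=2.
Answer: w(x, t) = 2sin(x)cos(t)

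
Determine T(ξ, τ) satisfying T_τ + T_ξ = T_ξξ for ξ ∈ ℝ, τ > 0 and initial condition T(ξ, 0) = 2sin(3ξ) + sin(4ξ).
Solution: Moving frame: η = ξ - τ, σ = τ, T = u(η,σ), so T_τ = u_σ - u_η and T_ξξ = u_ηη.
Hence T_τ + T_ξ = u_σ and the PDE becomes the heat equation u_σ = u_ηη on η ∈ ℝ.
Initial data: u(η,0) = T(η,0) = 2sin(3η) + sin(4η). Each mode sin(nη) decays as exp(-n²σ) on ℝ, so u(η,σ) = Σ c_n exp(-n²σ) sin(nη) with c_3=2, c_4=1: u(η,σ) = 2exp(-9σ)sin(3η) + exp(-16σ)sin(4η).
Substituting back: T(ξ,τ) = u(ξ - τ, τ).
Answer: T(ξ, τ) = 2exp(-9τ)sin(3ξ - 3τ) + exp(-16τ)sin(4ξ - 4τ)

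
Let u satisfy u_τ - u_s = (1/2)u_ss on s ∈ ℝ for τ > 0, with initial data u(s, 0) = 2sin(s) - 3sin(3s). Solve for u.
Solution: Change to a moving frame: let η = s + τ, σ = τ and write u(s,τ) = w(η,σ).
By the chain rule u_τ = w_σ + w_η, u_s = w_η, u_ss = w_ηη.
Then u_τ - u_s = w_σ: the advection term cancels and the PDE becomes the heat equation w_σ = (1/2)w_ηη on η ∈ ℝ.
Initial data: w(η,0) = u(η,0) = 2sin(η) - 3sin(3η).
On η ∈ ℝ each mode satisfies (sin(nη))″ = -n² sin(nη), so exp(-n²σ/2) sin(nη) solves the heat equation; by superposition w(η,σ) = Σ c_n exp(-n²σ/2) sin(nη).
Reading off the coefficients: c_1=2, c_3=-3, so w(η,σ) = 2exp(-σ/2)sin(η) - 3exp(-9σ/2)sin(3η).
Substituting back η = s + τ, σ = τ: u(s,τ) = w(s + τ, τ).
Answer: u(s, τ) = 2exp(-τ/2)sin(s + τ) - 3exp(-9τ/2)sin(3s + 3τ)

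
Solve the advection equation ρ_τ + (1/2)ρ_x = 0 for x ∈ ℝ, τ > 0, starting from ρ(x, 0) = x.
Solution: By method of characteristics (waves move right with speed 1/2):
Along characteristics x - (1/2)τ = const, ρ is constant, so ρ(x,τ) = f(x - (1/2)τ) with f = ρ(·, 0).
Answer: ρ(x, τ) = x - (1/2)τ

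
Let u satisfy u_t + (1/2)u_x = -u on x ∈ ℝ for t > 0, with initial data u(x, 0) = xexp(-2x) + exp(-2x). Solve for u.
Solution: Substitute u = exp(-2x)w, i.e. w = exp(2x)u.
By the product rule, u_x = exp(-2x)(w_x - 2w), u_t = exp(-2x)w_t.
Substituting into the PDE and dividing by exp(-2x): w_t + (1/2)(w_x - 2w) = -w.
The lower-order terms cancel, leaving the standard advection equation w_t + (1/2)w_x = 0.
Initial data for w: w(x,0) = exp(2x)u(x,0) = x + 1.
Solve for w:
  By method of characteristics (waves move right with speed 1/2):
  Along characteristics x - (1/2)t = const, w is constant, so w(x,t) = f(x - (1/2)t) with f = w(·, 0).
Hence w(x,t) = -(1/2)t + x + 1.
Transform back: u(x,t) = exp(-2x)w(x,t).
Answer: u(x, t) = -(1/2)texp(-2x) + xexp(-2x) + exp(-2x)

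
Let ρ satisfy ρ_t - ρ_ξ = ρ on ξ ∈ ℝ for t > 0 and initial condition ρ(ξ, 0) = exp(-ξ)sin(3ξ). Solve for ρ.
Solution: Substitute ρ = exp(-ξ)u.
Then ρ_ξ = exp(-ξ)(u_ξ - u), ρ_t = exp(-ξ)u_t; substituting and dividing by exp(-ξ), the lower-order terms cancel: u_t - u_ξ = 0 (standard advection equation).
Data for u: u(ξ,0) = exp(ξ)ρ(ξ,0) = sin(3ξ).
By characteristics (dξ/dt = -1), u(ξ,t) = f(ξ + t) with f = u(·, 0).
So u(ξ,t) = sin(3t + 3ξ), and ρ(ξ,t) = exp(-ξ)u(ξ,t).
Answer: ρ(ξ, t) = exp(-ξ)sin(3t + 3ξ)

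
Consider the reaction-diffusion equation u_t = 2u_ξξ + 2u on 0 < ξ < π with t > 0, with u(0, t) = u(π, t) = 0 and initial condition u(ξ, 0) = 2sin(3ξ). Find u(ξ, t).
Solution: Substitute u = exp(2t)w, i.e. w = exp(-2t)u.
By the product rule, u_t = exp(2t)(w_t + 2w), u_ξξ = exp(2t)w_ξξ.
Substituting into the PDE and dividing by exp(2t): w_t + 2w = 2w_ξξ + 2w.
The lower-order terms cancel, leaving the standard heat equation w_t = 2w_ξξ.
Initial data for w: w(ξ,0) = u(ξ,0) = 2sin(3ξ). The boundary conditions carry over: w(0,t) = w(π,t) = 0.
Solve for w:
  Using separation of variables w = X(ξ)T(t):
  Eigenfunctions: sin(nξ), n = 1, 2, 3, ...
  General solution: w(ξ, t) = Σ c_n sin(nξ) exp(-2n² t)
  Matching w(ξ,0) = 2sin(3ξ) term by term: c_3=2.
Hence w(ξ,t) = 2exp(-18t)sin(3ξ).
Transform back: u(ξ,t) = exp(2t)w(ξ,t).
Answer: u(ξ, t) = 2exp(-16t)sin(3ξ)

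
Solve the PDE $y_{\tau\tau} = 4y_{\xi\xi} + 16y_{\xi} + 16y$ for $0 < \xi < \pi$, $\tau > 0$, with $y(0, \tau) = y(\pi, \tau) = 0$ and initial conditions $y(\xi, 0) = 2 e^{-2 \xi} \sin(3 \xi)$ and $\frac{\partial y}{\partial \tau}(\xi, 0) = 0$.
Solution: Substitute $y = e^{-2\xi}u$.
Then $y_{\xi} = e^{-2\xi}(u_{\xi} - 2u)$, $y_{\xi\xi} = e^{-2\xi}(u_{\xi\xi} - 4u_{\xi} + 4u)$, $y_{\tau\tau} = e^{-2\xi}u_{\tau\tau}$; substituting and dividing by $e^{-2\xi}$, the lower-order terms cancel: $u_{\tau\tau} = 4u_{\xi\xi}$ (standard wave equation).
Data for $u$: $u(\xi,0) = e^{2\xi}y(\xi,0) = 2 \sin(3 \xi)$; $u_{\tau}(\xi,0) = e^{2\xi}y_{\tau}(\xi,0) = 0$. The boundary conditions carry over: $u(0,\tau) = u(\pi,\tau) = 0$.
Separating variables: $u = \sum [A_n \cos(\omega_n \tau) + B_n \sin(\omega_n \tau)] \sin(n\xi)$, $\omega_n = 2n$. From ICs: $A_3=2$.
So $u(\xi,\tau) = 2 \sin(3 \xi) \cos(6 \tau)$, and $y(\xi,\tau) = e^{-2\xi}u(\xi,\tau)$.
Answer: $y(\xi, \tau) = 2 e^{-2 \xi} \sin(3 \xi) \cos(6 \tau)$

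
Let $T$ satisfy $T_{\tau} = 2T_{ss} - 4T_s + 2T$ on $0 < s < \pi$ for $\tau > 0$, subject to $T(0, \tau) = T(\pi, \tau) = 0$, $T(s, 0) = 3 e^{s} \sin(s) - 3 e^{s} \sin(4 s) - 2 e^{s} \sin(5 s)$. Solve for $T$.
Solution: Substitute $T = e^{s}u$, i.e. $u = e^{-s}T$.
By the product rule, $T_s = e^{s}(u_s + u)$, $T_{ss} = e^{s}(u_{ss} + 2u_s + u)$, $T_{\tau} = e^{s}u_{\tau}$.
Substituting into the PDE and dividing by $e^{s}$: $u_{\tau} = 2(u_{ss} + 2u_s + u) - 4(u_s + u) + 2u$.
The lower-order terms cancel, leaving the standard heat equation $u_{\tau} = 2u_{ss}$.
Initial data for $u$: $u(s,0) = e^{-s}T(s,0) = 3 \sin(s) - 3 \sin(4 s) - 2 \sin(5 s)$. The boundary conditions carry over: $u(0,\tau) = u(\pi,\tau) = 0$.
Solve for $u$:
  Using separation of variables $u = X(s)G(\tau)$:
  Eigenfunctions: $\sin(ns)$, $n = 1, 2, 3, \ldots$
  General solution: $u(s, \tau) = \sum c_n \sin(ns) e^{-2n^2 \tau}$
  Matching $u(s,0) = 3 \sin(s) - 3 \sin(4 s) - 2 \sin(5 s)$ term by term: $c_1=3, c_4=-3, c_5=-2$.
Hence $u(s,\tau) = 3 e^{-2 \tau} \sin(s) - 3 e^{-32 \tau} \sin(4 s) - 2 e^{-50 \tau} \sin(5 s)$.
Transform back: $T(s,\tau) = e^{s}u(s,\tau)$.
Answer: $T(s, \tau) = 3 e^{-2 \tau} e^{s} \sin(s) - 3 e^{-32 \tau} e^{s} \sin(4 s) - 2 e^{-50 \tau} e^{s} \sin(5 s)$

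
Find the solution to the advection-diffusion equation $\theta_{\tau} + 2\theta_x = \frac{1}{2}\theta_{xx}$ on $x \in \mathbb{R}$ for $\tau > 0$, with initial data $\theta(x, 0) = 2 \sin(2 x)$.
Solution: Moving frame: $\eta = x - 2\tau$, $\sigma = \tau$, $\theta = u(\eta,\sigma)$, so $\theta_{\tau} = u_{\sigma} - 2u_{\eta}$ and $\theta_{xx} = u_{\eta\eta}$.
Hence $\theta_{\tau} + 2\theta_x = u_{\sigma}$ and the PDE becomes the heat equation $u_{\sigma} = \frac{1}{2}u_{\eta\eta}$ on $\eta \in \mathbb{R}$.
Initial data: $u(\eta,0) = \theta(\eta,0) = 2 \sin(2 \eta)$. Each mode $\sin(n\eta)$ decays as $e^{-n^2\sigma/2}$ on $\mathbb{R}$, so $u(\eta,\sigma) = \sum c_n e^{-n^2\sigma/2} \sin(n\eta)$ with $c_2=2$: $u(\eta,\sigma) = 2 e^{-2 \sigma} \sin(2 \eta)$.
Substituting back: $\theta(x,\tau) = u(x - 2\tau, \tau)$.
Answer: $\theta(x, \tau) = -2 e^{-2 \tau} \sin(4 \tau - 2 x)$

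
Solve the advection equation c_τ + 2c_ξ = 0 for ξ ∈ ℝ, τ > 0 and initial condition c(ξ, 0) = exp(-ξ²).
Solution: By method of characteristics (waves move right with speed 2):
Along characteristics ξ - 2τ = const, c is constant, so c(ξ,τ) = f(ξ - 2τ) with f = c(·, 0).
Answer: c(ξ, τ) = exp(-(ξ - 2τ)²)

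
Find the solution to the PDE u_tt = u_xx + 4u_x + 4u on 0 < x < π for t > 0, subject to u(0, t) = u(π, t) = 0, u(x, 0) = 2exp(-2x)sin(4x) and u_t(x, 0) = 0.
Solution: Substitute u = exp(-2x)w.
Then u_x = exp(-2x)(w_x - 2w), u_xx = exp(-2x)(w_xx - 4w_x + 4w), u_tt = exp(-2x)w_tt; substituting and dividing by exp(-2x), the lower-order terms cancel: w_tt = w_xx (standard wave equation).
Data for w: w(x,0) = exp(2x)u(x,0) = 2sin(4x); w_t(x,0) = exp(2x)u_t(x,0) = 0. The boundary conditions carry over: w(0,t) = w(π,t) = 0.
Separating variables: w = Σ [A_n cos(ω_n t) + B_n sin(ω_n t)] sin(nx), ω_n = n. From ICs: A_4=2.
So w(x,t) = 2sin(4x)cos(4t), and u(x,t) = exp(-2x)w(x,t).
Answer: u(x, t) = 2exp(-2x)sin(4x)cos(4t)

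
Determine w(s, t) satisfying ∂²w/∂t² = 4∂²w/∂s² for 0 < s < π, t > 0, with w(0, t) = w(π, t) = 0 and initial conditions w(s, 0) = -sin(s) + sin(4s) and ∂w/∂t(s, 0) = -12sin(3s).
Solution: Using separation of variables w = X(s)T(t):
Eigenfunctions: sin(ns), n = 1, 2, 3, ...
General solution: w(s, t) = Σ [A_n cos(2n t) + B_n sin(2n t)] sin(ns)
From w(s,0) = -sin(s) + sin(4s): A_1=-1, A_4=1. From w_t(s,0) = -12sin(3s), using w_t(s,0) = Σ ω_n B_n sin(ns) with ω_n = 2n: B_3 = (-12)/6 = -2.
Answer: w(s, t) = -sin(s)cos(2t) - 2sin(3s)sin(6t) + sin(4s)cos(8t)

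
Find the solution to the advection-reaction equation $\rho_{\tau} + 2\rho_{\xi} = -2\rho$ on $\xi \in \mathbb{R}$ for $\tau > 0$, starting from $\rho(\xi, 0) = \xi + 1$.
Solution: Substitute $\rho = e^{-2\tau}u$.
Then $\rho_{\tau} = e^{-2\tau}(u_{\tau} - 2u)$, $\rho_{\xi} = e^{-2\tau}u_{\xi}$; substituting and dividing by $e^{-2\tau}$, the lower-order terms cancel: $u_{\tau} + 2u_{\xi} = 0$ (standard advection equation).
Data for $u$: $u(\xi,0) = \rho(\xi,0) = \xi + 1$.
By characteristics ($d\xi/d\tau = 2$), $u(\xi,\tau) = f(\xi - 2\tau)$ with $f = u( \cdot , 0)$.
So $u(\xi,\tau) = \xi - 2 \tau + 1$, and $\rho(\xi,\tau) = e^{-2\tau}u(\xi,\tau)$.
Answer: $\rho(\xi, \tau) = -2 \tau e^{-2 \tau} + \xi e^{-2 \tau} + e^{-2 \tau}$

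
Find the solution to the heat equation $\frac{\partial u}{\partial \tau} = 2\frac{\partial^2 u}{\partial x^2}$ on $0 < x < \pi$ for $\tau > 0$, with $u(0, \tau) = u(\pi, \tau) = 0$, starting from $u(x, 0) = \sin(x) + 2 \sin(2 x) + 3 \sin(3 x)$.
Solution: Using separation of variables $u = X(x)T(\tau)$:
Eigenfunctions: $\sin(nx)$, $n = 1, 2, 3, \ldots$
General solution: $u(x, \tau) = \sum c_n \sin(nx) e^{-2n^2 \tau}$
Matching $u(x,0) = \sin(x) + 2 \sin(2 x) + 3 \sin(3 x)$ term by term: $c_1=1, c_2=2, c_3=3$.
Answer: $u(x, \tau) = e^{-2 \tau} \sin(x) + 2 e^{-8 \tau} \sin(2 x) + 3 e^{-18 \tau} \sin(3 x)$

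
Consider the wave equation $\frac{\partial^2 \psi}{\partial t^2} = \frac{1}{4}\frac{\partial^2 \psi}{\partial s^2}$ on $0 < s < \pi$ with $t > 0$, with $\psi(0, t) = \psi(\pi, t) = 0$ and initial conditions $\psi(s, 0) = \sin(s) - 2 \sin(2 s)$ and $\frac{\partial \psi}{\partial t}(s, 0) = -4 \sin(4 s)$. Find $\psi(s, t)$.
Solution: Separating variables: $\psi = \sum [A_n \cos(\omega_n t) + B_n \sin(\omega_n t)] \sin(ns)$, $\omega_n = n/2$. From ICs ($B_n$ = velocity coefficient / $\omega_n$): $A_1=1, A_2=-2, B_4=-2$.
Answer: $\psi(s, t) = \sin(s) \cos(t/2) - 2 \sin(2 s) \cos(t) - 2 \sin(4 s) \sin(2 t)$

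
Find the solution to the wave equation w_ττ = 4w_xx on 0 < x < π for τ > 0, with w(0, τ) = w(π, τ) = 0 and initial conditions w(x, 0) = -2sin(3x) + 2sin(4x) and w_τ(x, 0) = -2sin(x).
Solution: Using separation of variables w = X(x)T(τ):
Eigenfunctions: sin(nx), n = 1, 2, 3, ...
General solution: w(x, τ) = Σ [A_n cos(2n τ) + B_n sin(2n τ)] sin(nx)
From w(x,0) = -2sin(3x) + 2sin(4x): A_3=-2, A_4=2. From w_τ(x,0) = -2sin(x), using w_τ(x,0) = Σ ω_n B_n sin(nx) with ω_n = 2n: B_1 = (-2)/2 = -1.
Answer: w(x, τ) = -sin(x)sin(2τ) - 2sin(3x)cos(6τ) + 2sin(4x)cos(8τ)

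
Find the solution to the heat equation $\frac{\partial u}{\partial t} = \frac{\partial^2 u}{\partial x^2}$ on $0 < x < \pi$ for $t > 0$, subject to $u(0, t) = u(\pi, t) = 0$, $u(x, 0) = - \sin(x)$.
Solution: Using separation of variables $u = X(x)T(t)$:
Eigenfunctions: $\sin(nx)$, $n = 1, 2, 3, \ldots$
General solution: $u(x, t) = \sum c_n \sin(nx) e^{-n^2 t}$
Matching $u(x,0) = - \sin(x)$ term by term: $c_1=-1$.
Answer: $u(x, t) = - e^{-t} \sin(x)$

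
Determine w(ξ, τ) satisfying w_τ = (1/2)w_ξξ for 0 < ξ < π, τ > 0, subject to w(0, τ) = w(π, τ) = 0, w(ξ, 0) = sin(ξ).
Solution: Using separation of variables w = X(ξ)T(τ):
Eigenfunctions: sin(nξ), n = 1, 2, 3, ...
General solution: w(ξ, τ) = Σ c_n sin(nξ) exp(-n² τ/2)
Matching w(ξ,0) = sin(ξ) term by term: c_1=1.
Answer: w(ξ, τ) = exp(-τ/2)sin(ξ)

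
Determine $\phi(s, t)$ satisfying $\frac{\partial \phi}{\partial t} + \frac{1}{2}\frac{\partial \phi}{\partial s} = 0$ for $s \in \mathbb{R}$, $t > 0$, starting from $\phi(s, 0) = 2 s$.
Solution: By method of characteristics (waves move right with speed 1/2):
Along characteristics $s - \frac{1}{2}t =$ const, $\phi$ is constant, so $\phi(s,t) = f(s - \frac{1}{2}t)$ with $f = \phi( \cdot , 0)$.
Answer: $\phi(s, t) = 2 s -  t$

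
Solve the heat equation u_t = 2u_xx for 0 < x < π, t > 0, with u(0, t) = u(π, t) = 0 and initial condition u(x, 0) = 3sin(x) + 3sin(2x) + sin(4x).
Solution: Using separation of variables u = X(x)T(t):
Eigenfunctions: sin(nx), n = 1, 2, 3, ...
General solution: u(x, t) = Σ c_n sin(nx) exp(-2n² t)
Matching u(x,0) = 3sin(x) + 3sin(2x) + sin(4x) term by term: c_1=3, c_2=3, c_4=1.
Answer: u(x, t) = 3exp(-2t)sin(x) + 3exp(-8t)sin(2x) + exp(-32t)sin(4x)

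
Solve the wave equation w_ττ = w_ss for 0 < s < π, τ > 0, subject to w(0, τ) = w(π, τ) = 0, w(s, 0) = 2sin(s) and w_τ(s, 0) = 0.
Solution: Using separation of variables w = X(s)T(τ):
Eigenfunctions: sin(ns), n = 1, 2, 3, ...
General solution: w(s, τ) = Σ [A_n cos(n τ) + B_n sin(n τ)] sin(ns)
From w(s,0) = 2sin(s): A_1=2. From w_τ(s,0) = 0: all B_n = 0.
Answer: w(s, τ) = 2sin(s)cos(τ)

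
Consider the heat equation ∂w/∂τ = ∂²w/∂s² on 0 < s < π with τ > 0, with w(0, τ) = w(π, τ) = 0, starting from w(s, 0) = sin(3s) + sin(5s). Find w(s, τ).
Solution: Using separation of variables w = X(s)T(τ):
Eigenfunctions: sin(ns), n = 1, 2, 3, ...
General solution: w(s, τ) = Σ c_n sin(ns) exp(-n² τ)
Matching w(s,0) = sin(3s) + sin(5s) term by term: c_3=1, c_5=1.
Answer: w(s, τ) = exp(-9τ)sin(3s) + exp(-25τ)sin(5s)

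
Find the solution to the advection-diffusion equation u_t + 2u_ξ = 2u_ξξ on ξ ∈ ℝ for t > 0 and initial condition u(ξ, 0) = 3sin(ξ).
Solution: Change to a moving frame: let η = ξ - 2t, σ = t and write u(ξ,t) = w(η,σ).
By the chain rule u_t = w_σ - 2w_η, u_ξ = w_η, u_ξξ = w_ηη.
Then u_t + 2u_ξ = w_σ: the advection term cancels and the PDE becomes the heat equation w_σ = 2w_ηη on η ∈ ℝ.
Initial data: w(η,0) = u(η,0) = 3sin(η).
On η ∈ ℝ each mode satisfies (sin(nη))″ = -n² sin(nη), so exp(-2n²σ) sin(nη) solves the heat equation; by superposition w(η,σ) = Σ c_n exp(-2n²σ) sin(nη).
Reading off the coefficients: c_1=3, so w(η,σ) = 3exp(-2σ)sin(η).
Substituting back η = ξ - 2t, σ = t: u(ξ,t) = w(ξ - 2t, t).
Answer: u(ξ, t) = -3exp(-2t)sin(2t - ξ)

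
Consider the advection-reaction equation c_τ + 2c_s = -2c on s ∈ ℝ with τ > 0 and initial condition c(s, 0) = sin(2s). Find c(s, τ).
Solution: Substitute c = exp(-2τ)u.
Then c_τ = exp(-2τ)(u_τ - 2u), c_s = exp(-2τ)u_s; substituting and dividing by exp(-2τ), the lower-order terms cancel: u_τ + 2u_s = 0 (standard advection equation).
Data for u: u(s,0) = c(s,0) = sin(2s).
By characteristics (ds/dτ = 2), u(s,τ) = f(s - 2τ) with f = u(·, 0).
So u(s,τ) = sin(2s - 4τ), and c(s,τ) = exp(-2τ)u(s,τ).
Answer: c(s, τ) = exp(-2τ)sin(2s - 4τ)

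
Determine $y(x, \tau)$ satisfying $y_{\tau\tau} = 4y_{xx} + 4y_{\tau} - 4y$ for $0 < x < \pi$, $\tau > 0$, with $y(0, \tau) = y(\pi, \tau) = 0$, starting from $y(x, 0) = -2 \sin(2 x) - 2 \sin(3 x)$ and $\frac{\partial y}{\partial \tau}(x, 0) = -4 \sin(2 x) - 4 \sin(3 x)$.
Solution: Substitute $y = e^{2\tau}u$.
Then $y_{\tau} = e^{2\tau}(u_{\tau} + 2u)$, $y_{\tau\tau} = e^{2\tau}(u_{\tau\tau} + 4u_{\tau} + 4u)$, $y_{xx} = e^{2\tau}u_{xx}$; substituting and dividing by $e^{2\tau}$, the lower-order terms cancel: $u_{\tau\tau} = 4u_{xx}$ (standard wave equation).
Data for $u$: $u(x,0) = y(x,0) = -2 \sin(2 x) - 2 \sin(3 x)$; $u_{\tau}(x,0) = y_{\tau}(x,0) - 2y(x,0) = 0$. The boundary conditions carry over: $u(0,\tau) = u(\pi,\tau) = 0$.
Separating variables: $u = \sum [A_n \cos(\omega_n \tau) + B_n \sin(\omega_n \tau)] \sin(nx)$, $\omega_n = 2n$. From ICs: $A_2=-2, A_3=-2$.
So $u(x,\tau) = -2 \sin(2 x) \cos(4 \tau) - 2 \sin(3 x) \cos(6 \tau)$, and $y(x,\tau) = e^{2\tau}u(x,\tau)$.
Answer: $y(x, \tau) = -2 e^{2 \tau} \sin(2 x) \cos(4 \tau) - 2 e^{2 \tau} \sin(3 x) \cos(6 \tau)$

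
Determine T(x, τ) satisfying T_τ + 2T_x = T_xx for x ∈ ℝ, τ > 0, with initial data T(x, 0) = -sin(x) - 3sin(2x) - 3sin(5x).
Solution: Change to a moving frame: let η = x - 2τ, σ = τ and write T(x,τ) = u(η,σ).
By the chain rule T_τ = u_σ - 2u_η, T_x = u_η, T_xx = u_ηη.
Then T_τ + 2T_x = u_σ: the advection term cancels and the PDE becomes the heat equation u_σ = u_ηη on η ∈ ℝ.
Initial data: u(η,0) = T(η,0) = -sin(η) - 3sin(2η) - 3sin(5η).
On η ∈ ℝ each mode satisfies (sin(nη))″ = -n² sin(nη), so exp(-n²σ) sin(nη) solves the heat equation; by superposition u(η,σ) = Σ c_n exp(-n²σ) sin(nη).
Reading off the coefficients: c_1=-1, c_2=-3, c_5=-3, so u(η,σ) = -exp(-σ)sin(η) - 3exp(-4σ)sin(2η) - 3exp(-25σ)sin(5η).
Substituting back η = x - 2τ, σ = τ: T(x,τ) = u(x - 2τ, τ).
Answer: T(x, τ) = -exp(-τ)sin(x - 2τ) - 3exp(-4τ)sin(2x - 4τ) - 3exp(-25τ)sin(5x - 10τ)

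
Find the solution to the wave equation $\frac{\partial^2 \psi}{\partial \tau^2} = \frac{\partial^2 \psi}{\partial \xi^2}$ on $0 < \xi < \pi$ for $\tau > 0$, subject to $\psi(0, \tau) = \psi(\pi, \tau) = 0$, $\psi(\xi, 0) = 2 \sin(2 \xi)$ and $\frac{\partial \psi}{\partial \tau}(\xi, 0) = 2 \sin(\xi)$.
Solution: Separating variables: $\psi = \sum [A_n \cos(\omega_n \tau) + B_n \sin(\omega_n \tau)] \sin(n\xi)$, $\omega_n = n$. From ICs ($B_n$ = velocity coefficient / $\omega_n$): $A_2=2, B_1=2$.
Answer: $\psi(\xi, \tau) = 2 \sin(\tau) \sin(\xi) + 2 \sin(2 \xi) \cos(2 \tau)$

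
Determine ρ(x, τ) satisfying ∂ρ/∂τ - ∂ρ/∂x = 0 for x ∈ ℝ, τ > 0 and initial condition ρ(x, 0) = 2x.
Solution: By method of characteristics (waves move left with speed 1):
Along characteristics x + τ = const, ρ is constant, so ρ(x,τ) = f(x + τ) with f = ρ(·, 0).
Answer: ρ(x, τ) = 2x + 2τ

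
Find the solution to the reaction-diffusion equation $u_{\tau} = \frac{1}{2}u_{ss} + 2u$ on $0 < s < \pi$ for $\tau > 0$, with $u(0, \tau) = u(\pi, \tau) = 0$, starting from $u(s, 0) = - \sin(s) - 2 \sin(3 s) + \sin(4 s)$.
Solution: Substitute $u = e^{2\tau}w$.
Then $u_{\tau} = e^{2\tau}(w_{\tau} + 2w)$, $u_{ss} = e^{2\tau}w_{ss}$; substituting and dividing by $e^{2\tau}$, the lower-order terms cancel: $w_{\tau} = \frac{1}{2}w_{ss}$ (standard heat equation).
Data for $w$: $w(s,0) = u(s,0) = - \sin(s) - 2 \sin(3 s) + \sin(4 s)$. The boundary conditions carry over: $w(0,\tau) = w(\pi,\tau) = 0$.
Separating variables: $w = \sum c_n e^{-n^2\tau/2} \sin(ns)$. From $w(s,0) = - \sin(s) - 2 \sin(3 s) + \sin(4 s)$: $c_1=-1, c_3=-2, c_4=1$.
So $w(s,\tau) = e^{-8 \tau} \sin(4 s) - e^{-\tau/2} \sin(s) - 2 e^{-9 \tau/2} \sin(3 s)$, and $u(s,\tau) = e^{2\tau}w(s,\tau)$.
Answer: $u(s, \tau) = - e^{3 \tau/2} \sin(s) + e^{-6 \tau} \sin(4 s) - 2 e^{-5 \tau/2} \sin(3 s)$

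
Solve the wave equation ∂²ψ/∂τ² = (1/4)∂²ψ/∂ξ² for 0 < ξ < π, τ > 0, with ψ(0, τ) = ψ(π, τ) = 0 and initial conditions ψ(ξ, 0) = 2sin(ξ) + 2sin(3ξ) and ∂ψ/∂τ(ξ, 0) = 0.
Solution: Using separation of variables ψ = X(ξ)T(τ):
Eigenfunctions: sin(nξ), n = 1, 2, 3, ...
General solution: ψ(ξ, τ) = Σ [A_n cos(n τ/2) + B_n sin(n τ/2)] sin(nξ)
From ψ(ξ,0) = 2sin(ξ) + 2sin(3ξ): A_1=2, A_3=2. From ψ_τ(ξ,0) = 0: all B_n = 0.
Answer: ψ(ξ, τ) = 2sin(ξ)cos(τ/2) + 2sin(3ξ)cos(3τ/2)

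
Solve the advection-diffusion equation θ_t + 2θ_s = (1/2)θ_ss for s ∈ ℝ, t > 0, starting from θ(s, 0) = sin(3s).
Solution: Moving frame: η = s - 2t, σ = t, θ = u(η,σ), so θ_t = u_σ - 2u_η and θ_ss = u_ηη.
Hence θ_t + 2θ_s = u_σ and the PDE becomes the heat equation u_σ = (1/2)u_ηη on η ∈ ℝ.
Initial data: u(η,0) = θ(η,0) = sin(3η). Each mode sin(nη) decays as exp(-n²σ/2) on ℝ, so u(η,σ) = Σ c_n exp(-n²σ/2) sin(nη) with c_3=1: u(η,σ) = exp(-9σ/2)sin(3η).
Substituting back: θ(s,t) = u(s - 2t, t).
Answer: θ(s, t) = exp(-9t/2)sin(3s - 6t)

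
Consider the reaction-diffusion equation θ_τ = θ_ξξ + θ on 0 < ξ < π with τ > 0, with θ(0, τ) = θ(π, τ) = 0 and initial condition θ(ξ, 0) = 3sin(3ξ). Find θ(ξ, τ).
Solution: Substitute θ = exp(τ)u.
Then θ_τ = exp(τ)(u_τ + u), θ_ξξ = exp(τ)u_ξξ; substituting and dividing by exp(τ), the lower-order terms cancel: u_τ = u_ξξ (standard heat equation).
Data for u: u(ξ,0) = θ(ξ,0) = 3sin(3ξ). The boundary conditions carry over: u(0,τ) = u(π,τ) = 0.
Separating variables: u = Σ c_n exp(-n²τ) sin(nξ). From u(ξ,0) = 3sin(3ξ): c_3=3.
So u(ξ,τ) = 3exp(-9τ)sin(3ξ), and θ(ξ,τ) = exp(τ)u(ξ,τ).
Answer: θ(ξ, τ) = 3exp(-8τ)sin(3ξ)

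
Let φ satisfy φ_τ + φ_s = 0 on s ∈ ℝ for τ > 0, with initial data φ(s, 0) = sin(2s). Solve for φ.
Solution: By method of characteristics (waves move right with speed 1):
Along characteristics s - τ = const, φ is constant, so φ(s,τ) = f(s - τ) with f = φ(·, 0).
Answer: φ(s, τ) = sin(2s - 2τ)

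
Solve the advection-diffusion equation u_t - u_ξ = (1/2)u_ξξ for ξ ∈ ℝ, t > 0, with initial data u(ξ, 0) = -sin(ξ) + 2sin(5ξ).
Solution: Change to a moving frame: let η = ξ + t, σ = t and write u(ξ,t) = w(η,σ).
By the chain rule u_t = w_σ + w_η, u_ξ = w_η, u_ξξ = w_ηη.
Then u_t - u_ξ = w_σ: the advection term cancels and the PDE becomes the heat equation w_σ = (1/2)w_ηη on η ∈ ℝ.
Initial data: w(η,0) = u(η,0) = -sin(η) + 2sin(5η).
On η ∈ ℝ each mode satisfies (sin(nη))″ = -n² sin(nη), so exp(-n²σ/2) sin(nη) solves the heat equation; by superposition w(η,σ) = Σ c_n exp(-n²σ/2) sin(nη).
Reading off the coefficients: c_1=-1, c_5=2, so w(η,σ) = -exp(-σ/2)sin(η) + 2exp(-25σ/2)sin(5η).
Substituting back η = ξ + t, σ = t: u(ξ,t) = w(ξ + t, t).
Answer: u(ξ, t) = -exp(-t/2)sin(t + ξ) + 2exp(-25t/2)sin(5t + 5ξ)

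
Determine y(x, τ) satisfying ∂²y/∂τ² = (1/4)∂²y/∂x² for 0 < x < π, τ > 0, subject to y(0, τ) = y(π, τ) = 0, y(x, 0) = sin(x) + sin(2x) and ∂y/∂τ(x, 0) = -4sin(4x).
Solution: Separating variables: y = Σ [A_n cos(ω_n τ) + B_n sin(ω_n τ)] sin(nx), ω_n = n/2. From ICs (B_n = velocity coefficient / ω_n): A_1=1, A_2=1, B_4=-2.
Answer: y(x, τ) = sin(x)cos(τ/2) + sin(2x)cos(τ) - 2sin(4x)sin(2τ)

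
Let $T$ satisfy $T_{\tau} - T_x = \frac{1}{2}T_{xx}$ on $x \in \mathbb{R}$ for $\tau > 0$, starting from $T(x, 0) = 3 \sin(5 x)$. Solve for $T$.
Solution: Moving frame: $\eta = x + \tau$, $\sigma = \tau$, $T = u(\eta,\sigma)$, so $T_{\tau} = u_{\sigma} + u_{\eta}$ and $T_{xx} = u_{\eta\eta}$.
Hence $T_{\tau} - T_x = u_{\sigma}$ and the PDE becomes the heat equation $u_{\sigma} = \frac{1}{2}u_{\eta\eta}$ on $\eta \in \mathbb{R}$.
Initial data: $u(\eta,0) = T(\eta,0) = 3 \sin(5 \eta)$. Each mode $\sin(n\eta)$ decays as $e^{-n^2\sigma/2}$ on $\mathbb{R}$, so $u(\eta,\sigma) = \sum c_n e^{-n^2\sigma/2} \sin(n\eta)$ with $c_5=3$: $u(\eta,\sigma) = 3 e^{-25 \sigma/2} \sin(5 \eta)$.
Substituting back: $T(x,\tau) = u(x + \tau, \tau)$.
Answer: $T(x, \tau) = 3 e^{-25 \tau/2} \sin(5 \tau + 5 x)$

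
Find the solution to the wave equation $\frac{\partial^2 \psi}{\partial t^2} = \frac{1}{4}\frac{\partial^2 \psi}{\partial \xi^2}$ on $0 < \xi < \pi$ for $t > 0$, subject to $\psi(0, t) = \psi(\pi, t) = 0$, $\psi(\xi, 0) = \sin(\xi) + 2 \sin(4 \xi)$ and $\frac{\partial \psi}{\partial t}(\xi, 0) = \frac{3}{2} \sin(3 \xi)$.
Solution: Separating variables: $\psi = \sum [A_n \cos(\omega_n t) + B_n \sin(\omega_n t)] \sin(n\xi)$, $\omega_n = n/2$. From ICs ($B_n$ = velocity coefficient / $\omega_n$): $A_1=1, A_4=2, B_3=1$.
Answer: $\psi(\xi, t) = \sin(\xi) \cos(t/2) + \sin(3 \xi) \sin(3 t/2) + 2 \sin(4 \xi) \cos(2 t)$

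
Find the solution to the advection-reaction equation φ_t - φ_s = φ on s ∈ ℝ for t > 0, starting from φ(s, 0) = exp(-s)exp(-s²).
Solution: Substitute φ = exp(-s)u.
Then φ_s = exp(-s)(u_s - u), φ_t = exp(-s)u_t; substituting and dividing by exp(-s), the lower-order terms cancel: u_t - u_s = 0 (standard advection equation).
Data for u: u(s,0) = exp(s)φ(s,0) = exp(-s²).
By characteristics (ds/dt = -1), u(s,t) = f(s + t) with f = u(·, 0).
So u(s,t) = exp(-(s + t)²), and φ(s,t) = exp(-s)u(s,t).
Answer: φ(s, t) = exp(-s)exp(-(s + t)²)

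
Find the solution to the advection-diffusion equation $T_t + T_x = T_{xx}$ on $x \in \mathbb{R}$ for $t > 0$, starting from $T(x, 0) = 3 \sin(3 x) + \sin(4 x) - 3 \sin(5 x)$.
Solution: Change to a moving frame: let $\eta = x - t$, $\sigma = t$ and write $T(x,t) = u(\eta,\sigma)$.
By the chain rule $T_t = u_{\sigma} - u_{\eta}$, $T_x = u_{\eta}$, $T_{xx} = u_{\eta\eta}$.
Then $T_t + T_x = u_{\sigma}$: the advection term cancels and the PDE becomes the heat equation $u_{\sigma} = u_{\eta\eta}$ on $\eta \in \mathbb{R}$.
Initial data: $u(\eta,0) = T(\eta,0) = 3 \sin(3 \eta) + \sin(4 \eta) - 3 \sin(5 \eta)$.
On $\eta \in \mathbb{R}$ each mode satisfies $(\sin(n\eta))'' = -n^2 \sin(n\eta)$, so $e^{-n^2\sigma} \sin(n\eta)$ solves the heat equation; by superposition $u(\eta,\sigma) = \sum c_n e^{-n^2\sigma} \sin(n\eta)$.
Reading off the coefficients: $c_3=3, c_4=1, c_5=-3$, so $u(\eta,\sigma) = 3 e^{-9 \sigma} \sin(3 \eta) + e^{-16 \sigma} \sin(4 \eta) - 3 e^{-25 \sigma} \sin(5 \eta)$.
Substituting back $\eta = x - t$, $\sigma = t$: $T(x,t) = u(x - t, t)$.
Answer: $T(x, t) = -3 e^{-9 t} \sin(3 t - 3 x) -  e^{-16 t} \sin(4 t - 4 x) + 3 e^{-25 t} \sin(5 t - 5 x)$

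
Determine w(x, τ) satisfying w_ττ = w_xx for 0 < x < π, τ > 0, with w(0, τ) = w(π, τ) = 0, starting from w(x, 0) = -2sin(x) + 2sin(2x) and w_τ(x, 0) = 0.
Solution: Separating variables: w = Σ [A_n cos(ω_n τ) + B_n sin(ω_n τ)] sin(nx), ω_n = n. From ICs: A_1=-2, A_2=2.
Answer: w(x, τ) = -2sin(x)cos(τ) + 2sin(2x)cos(2τ)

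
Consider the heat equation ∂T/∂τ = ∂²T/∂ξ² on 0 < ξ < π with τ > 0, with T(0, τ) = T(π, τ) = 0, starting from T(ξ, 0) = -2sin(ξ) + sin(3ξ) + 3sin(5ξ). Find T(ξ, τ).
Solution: Separating variables: T = Σ c_n exp(-n²τ) sin(nξ). From T(ξ,0) = -2sin(ξ) + sin(3ξ) + 3sin(5ξ): c_1=-2, c_3=1, c_5=3.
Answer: T(ξ, τ) = -2exp(-τ)sin(ξ) + exp(-9τ)sin(3ξ) + 3exp(-25τ)sin(5ξ)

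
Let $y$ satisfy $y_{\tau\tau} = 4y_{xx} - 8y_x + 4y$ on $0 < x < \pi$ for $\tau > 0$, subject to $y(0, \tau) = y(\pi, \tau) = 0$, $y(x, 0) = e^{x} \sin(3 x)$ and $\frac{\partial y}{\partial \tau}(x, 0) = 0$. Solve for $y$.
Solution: Substitute $y = e^{x}u$, i.e. $u = e^{-x}y$.
By the product rule, $y_x = e^{x}(u_x + u)$, $y_{xx} = e^{x}(u_{xx} + 2u_x + u)$, $y_{\tau\tau} = e^{x}u_{\tau\tau}$.
Substituting into the PDE and dividing by $e^{x}$: $u_{\tau\tau} = 4(u_{xx} + 2u_x + u) - 8(u_x + u) + 4u$.
The lower-order terms cancel, leaving the standard wave equation $u_{\tau\tau} = 4u_{xx}$.
Initial data for $u$: $u(x,0) = e^{-x}y(x,0) = \sin(3 x)$; $u_{\tau}(x,0) = e^{-x}y_{\tau}(x,0) = 0$. The boundary conditions carry over: $u(0,\tau) = u(\pi,\tau) = 0$.
Solve for $u$:
  Using separation of variables $u = X(x)T(\tau)$:
  Eigenfunctions: $\sin(nx)$, $n = 1, 2, 3, \ldots$
  General solution: $u(x, \tau) = \sum [A_n \cos(2n \tau) + B_n \sin(2n \tau)] \sin(nx)$
  From $u(x,0) = \sin(3 x)$: $A_3=1$. From $u_{\tau}(x,0) = 0$: all $B_n = 0$.
Hence $u(x,\tau) = \sin(3 x) \cos(6 \tau)$.
Transform back: $y(x,\tau) = e^{x}u(x,\tau)$.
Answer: $y(x, \tau) = e^{x} \sin(3 x) \cos(6 \tau)$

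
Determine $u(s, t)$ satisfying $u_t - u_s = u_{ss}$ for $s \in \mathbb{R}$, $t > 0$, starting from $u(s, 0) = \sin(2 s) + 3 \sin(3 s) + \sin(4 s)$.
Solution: Moving frame: $\eta = s + t$, $\sigma = t$, $u = w(\eta,\sigma)$, so $u_t = w_{\sigma} + w_{\eta}$ and $u_{ss} = w_{\eta\eta}$.
Hence $u_t - u_s = w_{\sigma}$ and the PDE becomes the heat equation $w_{\sigma} = w_{\eta\eta}$ on $\eta \in \mathbb{R}$.
Initial data: $w(\eta,0) = u(\eta,0) = \sin(2 \eta) + 3 \sin(3 \eta) + \sin(4 \eta)$. Each mode $\sin(n\eta)$ decays as $e^{-n^2\sigma}$ on $\mathbb{R}$, so $w(\eta,\sigma) = \sum c_n e^{-n^2\sigma} \sin(n\eta)$ with $c_2=1, c_3=3, c_4=1$: $w(\eta,\sigma) = e^{-4 \sigma} \sin(2 \eta) + 3 e^{-9 \sigma} \sin(3 \eta) + e^{-16 \sigma} \sin(4 \eta)$.
Substituting back: $u(s,t) = w(s + t, t)$.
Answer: $u(s, t) = e^{-4 t} \sin(2 s + 2 t) + 3 e^{-9 t} \sin(3 s + 3 t) + e^{-16 t} \sin(4 s + 4 t)$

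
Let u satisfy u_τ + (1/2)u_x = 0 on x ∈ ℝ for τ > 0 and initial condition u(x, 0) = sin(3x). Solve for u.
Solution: By method of characteristics (waves move right with speed 1/2):
Along characteristics x - (1/2)τ = const, u is constant, so u(x,τ) = f(x - (1/2)τ) with f = u(·, 0).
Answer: u(x, τ) = sin(3x - 3τ/2)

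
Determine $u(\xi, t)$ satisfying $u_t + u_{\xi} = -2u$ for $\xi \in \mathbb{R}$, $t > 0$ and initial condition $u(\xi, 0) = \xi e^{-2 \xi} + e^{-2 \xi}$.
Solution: Substitute $u = e^{-2\xi}w$.
Then $u_{\xi} = e^{-2\xi}(w_{\xi} - 2w)$, $u_t = e^{-2\xi}w_t$; substituting and dividing by $e^{-2\xi}$, the lower-order terms cancel: $w_t + w_{\xi} = 0$ (standard advection equation).
Data for $w$: $w(\xi,0) = e^{2\xi}u(\xi,0) = \xi + 1$.
By characteristics ($d\xi/dt = 1$), $w(\xi,t) = f(\xi - t)$ with $f = w( \cdot , 0)$.
So $w(\xi,t) = - t + \xi + 1$, and $u(\xi,t) = e^{-2\xi}w(\xi,t)$.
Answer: $u(\xi, t) = \xi e^{-2 \xi} -  t e^{-2 \xi} + e^{-2 \xi}$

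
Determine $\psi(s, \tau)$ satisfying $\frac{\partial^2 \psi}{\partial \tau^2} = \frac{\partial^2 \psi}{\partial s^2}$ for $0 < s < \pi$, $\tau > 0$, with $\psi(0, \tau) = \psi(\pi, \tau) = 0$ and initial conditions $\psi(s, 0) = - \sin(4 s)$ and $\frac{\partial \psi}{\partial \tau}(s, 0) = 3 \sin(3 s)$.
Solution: Separating variables: $\psi = \sum [A_n \cos(\omega_n \tau) + B_n \sin(\omega_n \tau)] \sin(ns)$, $\omega_n = n$. From ICs ($B_n$ = velocity coefficient / $\omega_n$): $A_4=-1, B_3=1$.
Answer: $\psi(s, \tau) = \sin(3 \tau) \sin(3 s) -  \sin(4 s) \cos(4 \tau)$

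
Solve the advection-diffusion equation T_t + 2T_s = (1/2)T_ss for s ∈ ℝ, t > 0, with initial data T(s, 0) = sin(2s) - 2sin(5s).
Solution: Moving frame: η = s - 2t, σ = t, T = u(η,σ), so T_t = u_σ - 2u_η and T_ss = u_ηη.
Hence T_t + 2T_s = u_σ and the PDE becomes the heat equation u_σ = (1/2)u_ηη on η ∈ ℝ.
Initial data: u(η,0) = T(η,0) = sin(2η) - 2sin(5η). Each mode sin(nη) decays as exp(-n²σ/2) on ℝ, so u(η,σ) = Σ c_n exp(-n²σ/2) sin(nη) with c_2=1, c_5=-2: u(η,σ) = exp(-2σ)sin(2η) - 2exp(-25σ/2)sin(5η).
Substituting back: T(s,t) = u(s - 2t, t).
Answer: T(s, t) = exp(-2t)sin(2s - 4t) - 2exp(-25t/2)sin(5s - 10t)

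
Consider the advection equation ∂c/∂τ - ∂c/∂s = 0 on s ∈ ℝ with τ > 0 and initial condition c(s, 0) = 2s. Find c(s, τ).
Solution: By method of characteristics (waves move left with speed 1):
Along characteristics s + τ = const, c is constant, so c(s,τ) = f(s + τ) with f = c(·, 0).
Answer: c(s, τ) = 2s + 2τ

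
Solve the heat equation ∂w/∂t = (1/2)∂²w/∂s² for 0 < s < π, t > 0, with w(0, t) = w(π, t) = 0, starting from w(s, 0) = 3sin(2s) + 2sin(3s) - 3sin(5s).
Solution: Using separation of variables w = X(s)T(t):
Eigenfunctions: sin(ns), n = 1, 2, 3, ...
General solution: w(s, t) = Σ c_n sin(ns) exp(-n² t/2)
Matching w(s,0) = 3sin(2s) + 2sin(3s) - 3sin(5s) term by term: c_2=3, c_3=2, c_5=-3.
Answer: w(s, t) = 3exp(-2t)sin(2s) + 2exp(-9t/2)sin(3s) - 3exp(-25t/2)sin(5s)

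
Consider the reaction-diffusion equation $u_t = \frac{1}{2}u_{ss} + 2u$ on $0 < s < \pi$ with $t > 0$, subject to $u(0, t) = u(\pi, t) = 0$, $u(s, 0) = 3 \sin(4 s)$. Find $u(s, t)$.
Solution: Substitute $u = e^{2t}w$, i.e. $w = e^{-2t}u$.
By the product rule, $u_t = e^{2t}(w_t + 2w)$, $u_{ss} = e^{2t}w_{ss}$.
Substituting into the PDE and dividing by $e^{2t}$: $w_t + 2w = \frac{1}{2}w_{ss} + 2w$.
The lower-order terms cancel, leaving the standard heat equation $w_t = \frac{1}{2}w_{ss}$.
Initial data for $w$: $w(s,0) = u(s,0) = 3 \sin(4 s)$. The boundary conditions carry over: $w(0,t) = w(\pi,t) = 0$.
Solve for $w$:
  Using separation of variables $w = X(s)T(t)$:
  Eigenfunctions: $\sin(ns)$, $n = 1, 2, 3, \ldots$
  General solution: $w(s, t) = \sum c_n \sin(ns) e^{-n^2 t/2}$
  Matching $w(s,0) = 3 \sin(4 s)$ term by term: $c_4=3$.
Hence $w(s,t) = 3 e^{-8 t} \sin(4 s)$.
Transform back: $u(s,t) = e^{2t}w(s,t)$.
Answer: $u(s, t) = 3 e^{-6 t} \sin(4 s)$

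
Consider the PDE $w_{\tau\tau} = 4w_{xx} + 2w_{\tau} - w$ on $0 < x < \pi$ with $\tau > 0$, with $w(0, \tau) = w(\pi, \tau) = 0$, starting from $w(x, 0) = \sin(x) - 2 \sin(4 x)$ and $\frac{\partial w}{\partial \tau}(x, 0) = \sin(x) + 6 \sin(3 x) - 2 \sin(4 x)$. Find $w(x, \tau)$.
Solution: Substitute $w = e^{\tau}u$, i.e. $u = e^{-\tau}w$.
By the product rule, $w_{\tau} = e^{\tau}(u_{\tau} + u)$, $w_{\tau\tau} = e^{\tau}(u_{\tau\tau} + 2u_{\tau} + u)$, $w_{xx} = e^{\tau}u_{xx}$.
Substituting into the PDE and dividing by $e^{\tau}$: $u_{\tau\tau} + 2u_{\tau} + u = 4u_{xx} + 2(u_{\tau} + u) - u$.
The lower-order terms cancel, leaving the standard wave equation $u_{\tau\tau} = 4u_{xx}$.
Initial data for $u$: $u(x,0) = w(x,0) = \sin(x) - 2 \sin(4 x)$; $u_{\tau}(x,0) = w_{\tau}(x,0) - w(x,0) = 6 \sin(3 x)$. The boundary conditions carry over: $u(0,\tau) = u(\pi,\tau) = 0$.
Solve for $u$:
  Using separation of variables $u = X(x)T(\tau)$:
  Eigenfunctions: $\sin(nx)$, $n = 1, 2, 3, \ldots$
  General solution: $u(x, \tau) = \sum [A_n \cos(2n \tau) + B_n \sin(2n \tau)] \sin(nx)$
  From $u(x,0) = \sin(x) - 2 \sin(4 x)$: $A_1=1, A_4=-2$. From $u_{\tau}(x,0) = 6 \sin(3 x)$, using $u_{\tau}(x,0) = \sum \omega_n B_n \sin(nx)$ with $\omega_n = 2n$: $B_3 = 6/6 = 1$.
Hence $u(x,\tau) = \sin(x) \cos(2 \tau) + \sin(3 x) \sin(6 \tau) - 2 \sin(4 x) \cos(8 \tau)$.
Transform back: $w(x,\tau) = e^{\tau}u(x,\tau)$.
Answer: $w(x, \tau) = e^{\tau} \sin(6 \tau) \sin(3 x) + e^{\tau} \sin(x) \cos(2 \tau) - 2 e^{\tau} \sin(4 x) \cos(8 \tau)$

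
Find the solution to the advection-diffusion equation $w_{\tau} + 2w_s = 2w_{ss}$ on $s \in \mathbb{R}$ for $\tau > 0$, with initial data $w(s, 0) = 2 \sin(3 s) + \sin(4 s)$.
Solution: Change to a moving frame: let $\eta = s - 2\tau$, $\sigma = \tau$ and write $w(s,\tau) = u(\eta,\sigma)$.
By the chain rule $w_{\tau} = u_{\sigma} - 2u_{\eta}$, $w_s = u_{\eta}$, $w_{ss} = u_{\eta\eta}$.
Then $w_{\tau} + 2w_s = u_{\sigma}$: the advection term cancels and the PDE becomes the heat equation $u_{\sigma} = 2u_{\eta\eta}$ on $\eta \in \mathbb{R}$.
Initial data: $u(\eta,0) = w(\eta,0) = 2 \sin(3 \eta) + \sin(4 \eta)$.
On $\eta \in \mathbb{R}$ each mode satisfies $(\sin(n\eta))'' = -n^2 \sin(n\eta)$, so $e^{-2n^2\sigma} \sin(n\eta)$ solves the heat equation; by superposition $u(\eta,\sigma) = \sum c_n e^{-2n^2\sigma} \sin(n\eta)$.
Reading off the coefficients: $c_3=2, c_4=1$, so $u(\eta,\sigma) = 2 e^{-18 \sigma} \sin(3 \eta) + e^{-32 \sigma} \sin(4 \eta)$.
Substituting back $\eta = s - 2\tau$, $\sigma = \tau$: $w(s,\tau) = u(s - 2\tau, \tau)$.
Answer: $w(s, \tau) = -2 e^{-18 \tau} \sin(6 \tau - 3 s) -  e^{-32 \tau} \sin(8 \tau - 4 s)$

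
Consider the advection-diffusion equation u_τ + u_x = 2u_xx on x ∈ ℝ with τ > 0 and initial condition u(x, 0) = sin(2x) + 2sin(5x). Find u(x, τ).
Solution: Moving frame: η = x - τ, σ = τ, u = w(η,σ), so u_τ = w_σ - w_η and u_xx = w_ηη.
Hence u_τ + u_x = w_σ and the PDE becomes the heat equation w_σ = 2w_ηη on η ∈ ℝ.
Initial data: w(η,0) = u(η,0) = sin(2η) + 2sin(5η). Each mode sin(nη) decays as exp(-2n²σ) on ℝ, so w(η,σ) = Σ c_n exp(-2n²σ) sin(nη) with c_2=1, c_5=2: w(η,σ) = exp(-8σ)sin(2η) + 2exp(-50σ)sin(5η).
Substituting back: u(x,τ) = w(x - τ, τ).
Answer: u(x, τ) = exp(-8τ)sin(2x - 2τ) + 2exp(-50τ)sin(5x - 5τ)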